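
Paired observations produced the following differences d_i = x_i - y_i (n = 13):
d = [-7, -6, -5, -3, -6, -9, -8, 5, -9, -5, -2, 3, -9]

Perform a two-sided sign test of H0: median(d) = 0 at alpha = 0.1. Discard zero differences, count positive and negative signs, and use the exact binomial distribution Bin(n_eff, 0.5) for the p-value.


Step 1: Discard zero differences. Original n = 13; n_eff = number of nonzero differences = 13.
Nonzero differences (with sign): -7, -6, -5, -3, -6, -9, -8, +5, -9, -5, -2, +3, -9
Step 2: Count signs: positive = 2, negative = 11.
Step 3: Under H0: P(positive) = 0.5, so the number of positives S ~ Bin(13, 0.5).
Step 4: Two-sided exact p-value = sum of Bin(13,0.5) probabilities at or below the observed probability = 0.022461.
Step 5: alpha = 0.1. reject H0.

n_eff = 13, pos = 2, neg = 11, p = 0.022461, reject H0.


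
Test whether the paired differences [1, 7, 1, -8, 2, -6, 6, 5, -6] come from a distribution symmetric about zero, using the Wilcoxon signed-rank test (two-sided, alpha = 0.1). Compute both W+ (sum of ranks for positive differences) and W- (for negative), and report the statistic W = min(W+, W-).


Step 1: Drop any zero differences (none here) and take |d_i|.
|d| = [1, 7, 1, 8, 2, 6, 6, 5, 6]
Step 2: Midrank |d_i| (ties get averaged ranks).
ranks: |1|->1.5, |7|->8, |1|->1.5, |8|->9, |2|->3, |6|->6, |6|->6, |5|->4, |6|->6
Step 3: Attach original signs; sum ranks with positive sign and with negative sign.
W+ = 1.5 + 8 + 1.5 + 3 + 6 + 4 = 24
W- = 9 + 6 + 6 = 21
(Check: W+ + W- = 45 should equal n(n+1)/2 = 45.)
Step 4: Test statistic W = min(W+, W-) = 21.
Step 5: Ties in |d|, so use the tie-corrected normal approximation.
        E[W] = n(n+1)/4 = 9*10/4 = 22.5.
        Tie groups: |d|=1 (t=2), |d|=6 (t=3); sum(t^3 - t) = 30.
        Var[W] = n(n+1)(2n+1)/24 - sum(t^3-t)/48 = 1710/24 - 30/48 = 70.625.
        z = (W - E[W]) / sqrt(Var[W]) = (21 - 22.5) / 8.4039 = -0.1785.
        Two-sided p = 2*Phi(z) = 0.858339.
Step 6: alpha = 0.1. fail to reject H0.

W+ = 24, W- = 21, W = min = 21, p = 0.858339, fail to reject H0.


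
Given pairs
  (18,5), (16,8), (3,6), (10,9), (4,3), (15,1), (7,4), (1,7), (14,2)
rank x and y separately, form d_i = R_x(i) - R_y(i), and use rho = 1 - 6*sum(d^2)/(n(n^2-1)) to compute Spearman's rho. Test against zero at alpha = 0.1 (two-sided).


Step 1: Rank x and y separately (midranks; no ties here).
rank(x): 18->9, 16->8, 3->2, 10->5, 4->3, 15->7, 7->4, 1->1, 14->6
rank(y): 5->5, 8->8, 6->6, 9->9, 3->3, 1->1, 4->4, 7->7, 2->2
Step 2: d_i = R_x(i) - R_y(i); compute d_i^2.
  (9-5)^2=16, (8-8)^2=0, (2-6)^2=16, (5-9)^2=16, (3-3)^2=0, (7-1)^2=36, (4-4)^2=0, (1-7)^2=36, (6-2)^2=16
sum(d^2) = 136.
Step 3: rho = 1 - 6*136 / (9*(9^2 - 1)) = 1 - 816/720 = -0.133333.
Step 4: Under H0, t = rho * sqrt((n-2)/(1-rho^2)) = -0.3559 ~ t(7).
Step 5: Two-sided p-value from the t-distribution with 7 df = 0.732368.
Step 6: alpha = 0.1. fail to reject H0.

rho = -0.1333, p = 0.732368, fail to reject H0 at alpha = 0.1.


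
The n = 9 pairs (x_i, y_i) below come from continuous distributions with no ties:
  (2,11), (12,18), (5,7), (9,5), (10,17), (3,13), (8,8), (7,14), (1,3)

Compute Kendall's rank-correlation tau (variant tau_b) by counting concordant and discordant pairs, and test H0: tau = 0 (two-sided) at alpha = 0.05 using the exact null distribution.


Step 1: Enumerate the 36 unordered pairs (i,j) with i<j and classify each by sign(x_j-x_i) * sign(y_j-y_i).
  (1,2):dx=+10,dy=+7->C; (1,3):dx=+3,dy=-4->D; (1,4):dx=+7,dy=-6->D; (1,5):dx=+8,dy=+6->C
  (1,6):dx=+1,dy=+2->C; (1,7):dx=+6,dy=-3->D; (1,8):dx=+5,dy=+3->C; (1,9):dx=-1,dy=-8->C
  (2,3):dx=-7,dy=-11->C; (2,4):dx=-3,dy=-13->C; (2,5):dx=-2,dy=-1->C; (2,6):dx=-9,dy=-5->C
  (2,7):dx=-4,dy=-10->C; (2,8):dx=-5,dy=-4->C; (2,9):dx=-11,dy=-15->C; (3,4):dx=+4,dy=-2->D
  (3,5):dx=+5,dy=+10->C; (3,6):dx=-2,dy=+6->D; (3,7):dx=+3,dy=+1->C; (3,8):dx=+2,dy=+7->C
  (3,9):dx=-4,dy=-4->C; (4,5):dx=+1,dy=+12->C; (4,6):dx=-6,dy=+8->D; (4,7):dx=-1,dy=+3->D
  (4,8):dx=-2,dy=+9->D; (4,9):dx=-8,dy=-2->C; (5,6):dx=-7,dy=-4->C; (5,7):dx=-2,dy=-9->C
  (5,8):dx=-3,dy=-3->C; (5,9):dx=-9,dy=-14->C; (6,7):dx=+5,dy=-5->D; (6,8):dx=+4,dy=+1->C
  (6,9):dx=-2,dy=-10->C; (7,8):dx=-1,dy=+6->D; (7,9):dx=-7,dy=-5->C; (8,9):dx=-6,dy=-11->C
Step 2: C = 26, D = 10, total pairs = 36.
Step 3: tau = (C - D)/(n(n-1)/2) = (26 - 10)/36 = 0.444444.
Step 4: Exact two-sided p-value (enumerate n! = 362880 permutations of y under H0): p = 0.119439.
Step 5: alpha = 0.05. fail to reject H0.

tau_b = 0.4444 (C=26, D=10), p = 0.119439, fail to reject H0.


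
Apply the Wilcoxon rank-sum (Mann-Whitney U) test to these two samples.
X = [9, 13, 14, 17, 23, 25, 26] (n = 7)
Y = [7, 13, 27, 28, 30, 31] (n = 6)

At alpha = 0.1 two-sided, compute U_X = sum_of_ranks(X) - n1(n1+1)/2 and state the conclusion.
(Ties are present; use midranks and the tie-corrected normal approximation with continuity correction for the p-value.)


Step 1: Combine and sort all 13 observations; assign midranks.
sorted (value, group): (7,Y), (9,X), (13,X), (13,Y), (14,X), (17,X), (23,X), (25,X), (26,X), (27,Y), (28,Y), (30,Y), (31,Y)
ranks: 7->1, 9->2, 13->3.5, 13->3.5, 14->5, 17->6, 23->7, 25->8, 26->9, 27->10, 28->11, 30->12, 31->13
Step 2: Rank sum for X: R1 = 2 + 3.5 + 5 + 6 + 7 + 8 + 9 = 40.5.
Step 3: U_X = R1 - n1(n1+1)/2 = 40.5 - 7*8/2 = 40.5 - 28 = 12.5.
       U_Y = n1*n2 - U_X = 42 - 12.5 = 29.5.
Step 4: Ties are present, so use the tie-corrected normal approximation (with continuity correction) for the p-value.
Step 5: p-value = 0.252445; compare to alpha = 0.1. fail to reject H0.

U_X = 12.5, p = 0.252445, fail to reject H0 at alpha = 0.1.


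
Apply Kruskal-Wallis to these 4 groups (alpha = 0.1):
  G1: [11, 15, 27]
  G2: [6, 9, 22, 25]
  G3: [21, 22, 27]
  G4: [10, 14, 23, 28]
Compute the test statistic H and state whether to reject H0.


Step 1: Combine all N = 14 observations and assign midranks.
sorted (value, group, rank): (6,G2,1), (9,G2,2), (10,G4,3), (11,G1,4), (14,G4,5), (15,G1,6), (21,G3,7), (22,G2,8.5), (22,G3,8.5), (23,G4,10), (25,G2,11), (27,G1,12.5), (27,G3,12.5), (28,G4,14)
Step 2: Sum ranks within each group.
R_1 = 22.5 (n_1 = 3)
R_2 = 22.5 (n_2 = 4)
R_3 = 28 (n_3 = 3)
R_4 = 32 (n_4 = 4)
Step 3: H = 12/(N(N+1)) * sum(R_i^2/n_i) - 3(N+1)
     = 12/(14*15) * (22.5^2/3 + 22.5^2/4 + 28^2/3 + 32^2/4) - 3*15
     = 0.057143 * 812.646 - 45
     = 1.436905.
Step 4: Ties present; correction factor C = 1 - 12/(14^3 - 14) = 0.995604. Corrected H = 1.436905 / 0.995604 = 1.443249.
Step 5: Under H0, H ~ chi^2(3); p-value = 0.695429.
Step 6: alpha = 0.1. fail to reject H0.

H = 1.4432, df = 3, p = 0.695429, fail to reject H0.


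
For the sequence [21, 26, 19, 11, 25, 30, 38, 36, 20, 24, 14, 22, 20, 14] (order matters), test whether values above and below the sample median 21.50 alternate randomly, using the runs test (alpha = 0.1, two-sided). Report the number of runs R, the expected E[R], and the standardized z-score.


Step 1: Compute median = 21.50; label A = above, B = below.
Labels in order: BABBAAAABABABB  (n_A = 7, n_B = 7)
Step 2: Count runs R = 9.
Step 3: Under H0 (random ordering), E[R] = 2*n_A*n_B/(n_A+n_B) + 1 = 2*7*7/14 + 1 = 8.0000.
        Var[R] = 2*n_A*n_B*(2*n_A*n_B - n_A - n_B) / ((n_A+n_B)^2 * (n_A+n_B-1)) = 8232/2548 = 3.2308.
        SD[R] = 1.7974.
Step 4: Continuity-corrected z = (R - 0.5 - E[R]) / SD[R] = (9 - 0.5 - 8.0000) / 1.7974 = 0.2782.
Step 5: Two-sided p-value via normal approximation = 2*(1 - Phi(|z|)) = 0.780879.
Step 6: alpha = 0.1. fail to reject H0.

R = 9, z = 0.2782, p = 0.780879, fail to reject H0.


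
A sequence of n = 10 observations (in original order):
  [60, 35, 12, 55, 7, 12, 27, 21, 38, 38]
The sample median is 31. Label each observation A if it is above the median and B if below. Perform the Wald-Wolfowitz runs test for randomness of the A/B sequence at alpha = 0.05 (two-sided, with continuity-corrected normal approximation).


Step 1: Compute median = 31; label A = above, B = below.
Labels in order: AABABBBBAA  (n_A = 5, n_B = 5)
Step 2: Count runs R = 5.
Step 3: Under H0 (random ordering), E[R] = 2*n_A*n_B/(n_A+n_B) + 1 = 2*5*5/10 + 1 = 6.0000.
        Var[R] = 2*n_A*n_B*(2*n_A*n_B - n_A - n_B) / ((n_A+n_B)^2 * (n_A+n_B-1)) = 2000/900 = 2.2222.
        SD[R] = 1.4907.
Step 4: Continuity-corrected z = (R + 0.5 - E[R]) / SD[R] = (5 + 0.5 - 6.0000) / 1.4907 = -0.3354.
Step 5: Two-sided p-value via normal approximation = 2*(1 - Phi(|z|)) = 0.737316.
Step 6: alpha = 0.05. fail to reject H0.

R = 5, z = -0.3354, p = 0.737316, fail to reject H0.


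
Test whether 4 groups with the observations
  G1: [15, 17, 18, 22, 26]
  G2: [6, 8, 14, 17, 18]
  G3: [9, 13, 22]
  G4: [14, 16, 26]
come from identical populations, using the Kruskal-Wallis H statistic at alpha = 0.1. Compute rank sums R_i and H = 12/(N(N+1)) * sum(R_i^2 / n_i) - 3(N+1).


Step 1: Combine all N = 16 observations and assign midranks.
sorted (value, group, rank): (6,G2,1), (8,G2,2), (9,G3,3), (13,G3,4), (14,G2,5.5), (14,G4,5.5), (15,G1,7), (16,G4,8), (17,G1,9.5), (17,G2,9.5), (18,G1,11.5), (18,G2,11.5), (22,G1,13.5), (22,G3,13.5), (26,G1,15.5), (26,G4,15.5)
Step 2: Sum ranks within each group.
R_1 = 57 (n_1 = 5)
R_2 = 29.5 (n_2 = 5)
R_3 = 20.5 (n_3 = 3)
R_4 = 29 (n_4 = 3)
Step 3: H = 12/(N(N+1)) * sum(R_i^2/n_i) - 3(N+1)
     = 12/(16*17) * (57^2/5 + 29.5^2/5 + 20.5^2/3 + 29^2/3) - 3*17
     = 0.044118 * 1244.27 - 51
     = 3.894118.
Step 4: Ties present; correction factor C = 1 - 30/(16^3 - 16) = 0.992647. Corrected H = 3.894118 / 0.992647 = 3.922963.
Step 5: Under H0, H ~ chi^2(3); p-value = 0.269904.
Step 6: alpha = 0.1. fail to reject H0.

H = 3.9230, df = 3, p = 0.269904, fail to reject H0.


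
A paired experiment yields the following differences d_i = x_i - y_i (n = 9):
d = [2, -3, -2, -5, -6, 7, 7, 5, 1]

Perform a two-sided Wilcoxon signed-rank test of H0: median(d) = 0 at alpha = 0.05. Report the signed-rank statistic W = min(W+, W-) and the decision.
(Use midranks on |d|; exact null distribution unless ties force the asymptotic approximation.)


Step 1: Drop any zero differences (none here) and take |d_i|.
|d| = [2, 3, 2, 5, 6, 7, 7, 5, 1]
Step 2: Midrank |d_i| (ties get averaged ranks).
ranks: |2|->2.5, |3|->4, |2|->2.5, |5|->5.5, |6|->7, |7|->8.5, |7|->8.5, |5|->5.5, |1|->1
Step 3: Attach original signs; sum ranks with positive sign and with negative sign.
W+ = 2.5 + 8.5 + 8.5 + 5.5 + 1 = 26
W- = 4 + 2.5 + 5.5 + 7 = 19
(Check: W+ + W- = 45 should equal n(n+1)/2 = 45.)
Step 4: Test statistic W = min(W+, W-) = 19.
Step 5: Ties in |d|, so use the tie-corrected normal approximation.
        E[W] = n(n+1)/4 = 9*10/4 = 22.5.
        Tie groups: |d|=2 (t=2), |d|=5 (t=2), |d|=7 (t=2); sum(t^3 - t) = 18.
        Var[W] = n(n+1)(2n+1)/24 - sum(t^3-t)/48 = 1710/24 - 18/48 = 70.875.
        z = (W - E[W]) / sqrt(Var[W]) = (19 - 22.5) / 8.4187 = -0.4157.
        Two-sided p = 2*Phi(z) = 0.677600.
Step 6: alpha = 0.05. fail to reject H0.

W+ = 26, W- = 19, W = min = 19, p = 0.677600, fail to reject H0.


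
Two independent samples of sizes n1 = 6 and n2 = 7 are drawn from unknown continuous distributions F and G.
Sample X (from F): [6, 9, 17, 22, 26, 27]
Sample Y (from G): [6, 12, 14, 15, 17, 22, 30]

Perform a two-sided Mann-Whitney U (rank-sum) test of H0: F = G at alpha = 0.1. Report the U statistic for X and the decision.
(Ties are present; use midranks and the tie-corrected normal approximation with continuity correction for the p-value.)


Step 1: Combine and sort all 13 observations; assign midranks.
sorted (value, group): (6,X), (6,Y), (9,X), (12,Y), (14,Y), (15,Y), (17,X), (17,Y), (22,X), (22,Y), (26,X), (27,X), (30,Y)
ranks: 6->1.5, 6->1.5, 9->3, 12->4, 14->5, 15->6, 17->7.5, 17->7.5, 22->9.5, 22->9.5, 26->11, 27->12, 30->13
Step 2: Rank sum for X: R1 = 1.5 + 3 + 7.5 + 9.5 + 11 + 12 = 44.5.
Step 3: U_X = R1 - n1(n1+1)/2 = 44.5 - 6*7/2 = 44.5 - 21 = 23.5.
       U_Y = n1*n2 - U_X = 42 - 23.5 = 18.5.
Step 4: Ties are present, so use the tie-corrected normal approximation (with continuity correction) for the p-value.
Step 5: p-value = 0.774190; compare to alpha = 0.1. fail to reject H0.

U_X = 23.5, p = 0.774190, fail to reject H0 at alpha = 0.1.


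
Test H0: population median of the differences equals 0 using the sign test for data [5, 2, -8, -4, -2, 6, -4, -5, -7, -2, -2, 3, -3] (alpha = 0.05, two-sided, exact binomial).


Step 1: Discard zero differences. Original n = 13; n_eff = number of nonzero differences = 13.
Nonzero differences (with sign): +5, +2, -8, -4, -2, +6, -4, -5, -7, -2, -2, +3, -3
Step 2: Count signs: positive = 4, negative = 9.
Step 3: Under H0: P(positive) = 0.5, so the number of positives S ~ Bin(13, 0.5).
Step 4: Two-sided exact p-value = sum of Bin(13,0.5) probabilities at or below the observed probability = 0.266846.
Step 5: alpha = 0.05. fail to reject H0.

n_eff = 13, pos = 4, neg = 9, p = 0.266846, fail to reject H0.


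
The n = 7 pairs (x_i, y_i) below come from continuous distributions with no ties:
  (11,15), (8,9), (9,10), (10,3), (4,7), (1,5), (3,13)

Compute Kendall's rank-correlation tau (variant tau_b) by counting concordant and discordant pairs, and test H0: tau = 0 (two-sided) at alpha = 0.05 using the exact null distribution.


Step 1: Enumerate the 21 unordered pairs (i,j) with i<j and classify each by sign(x_j-x_i) * sign(y_j-y_i).
  (1,2):dx=-3,dy=-6->C; (1,3):dx=-2,dy=-5->C; (1,4):dx=-1,dy=-12->C; (1,5):dx=-7,dy=-8->C
  (1,6):dx=-10,dy=-10->C; (1,7):dx=-8,dy=-2->C; (2,3):dx=+1,dy=+1->C; (2,4):dx=+2,dy=-6->D
  (2,5):dx=-4,dy=-2->C; (2,6):dx=-7,dy=-4->C; (2,7):dx=-5,dy=+4->D; (3,4):dx=+1,dy=-7->D
  (3,5):dx=-5,dy=-3->C; (3,6):dx=-8,dy=-5->C; (3,7):dx=-6,dy=+3->D; (4,5):dx=-6,dy=+4->D
  (4,6):dx=-9,dy=+2->D; (4,7):dx=-7,dy=+10->D; (5,6):dx=-3,dy=-2->C; (5,7):dx=-1,dy=+6->D
  (6,7):dx=+2,dy=+8->C
Step 2: C = 13, D = 8, total pairs = 21.
Step 3: tau = (C - D)/(n(n-1)/2) = (13 - 8)/21 = 0.238095.
Step 4: Exact two-sided p-value (enumerate n! = 5040 permutations of y under H0): p = 0.561905.
Step 5: alpha = 0.05. fail to reject H0.

tau_b = 0.2381 (C=13, D=8), p = 0.561905, fail to reject H0.


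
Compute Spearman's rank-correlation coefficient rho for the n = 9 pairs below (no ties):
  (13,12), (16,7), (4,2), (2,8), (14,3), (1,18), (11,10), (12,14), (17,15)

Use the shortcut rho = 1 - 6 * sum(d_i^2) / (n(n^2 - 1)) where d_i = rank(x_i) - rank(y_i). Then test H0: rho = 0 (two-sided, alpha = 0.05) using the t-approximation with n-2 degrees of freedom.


Step 1: Rank x and y separately (midranks; no ties here).
rank(x): 13->6, 16->8, 4->3, 2->2, 14->7, 1->1, 11->4, 12->5, 17->9
rank(y): 12->6, 7->3, 2->1, 8->4, 3->2, 18->9, 10->5, 14->7, 15->8
Step 2: d_i = R_x(i) - R_y(i); compute d_i^2.
  (6-6)^2=0, (8-3)^2=25, (3-1)^2=4, (2-4)^2=4, (7-2)^2=25, (1-9)^2=64, (4-5)^2=1, (5-7)^2=4, (9-8)^2=1
sum(d^2) = 128.
Step 3: rho = 1 - 6*128 / (9*(9^2 - 1)) = 1 - 768/720 = -0.066667.
Step 4: Under H0, t = rho * sqrt((n-2)/(1-rho^2)) = -0.1768 ~ t(7).
Step 5: Two-sided p-value from the t-distribution with 7 df = 0.864690.
Step 6: alpha = 0.05. fail to reject H0.

rho = -0.0667, p = 0.864690, fail to reject H0 at alpha = 0.05.


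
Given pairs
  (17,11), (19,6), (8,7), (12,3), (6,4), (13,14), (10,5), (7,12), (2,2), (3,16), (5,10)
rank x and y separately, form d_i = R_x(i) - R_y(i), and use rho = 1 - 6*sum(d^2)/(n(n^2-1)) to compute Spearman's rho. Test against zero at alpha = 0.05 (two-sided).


Step 1: Rank x and y separately (midranks; no ties here).
rank(x): 17->10, 19->11, 8->6, 12->8, 6->4, 13->9, 10->7, 7->5, 2->1, 3->2, 5->3
rank(y): 11->8, 6->5, 7->6, 3->2, 4->3, 14->10, 5->4, 12->9, 2->1, 16->11, 10->7
Step 2: d_i = R_x(i) - R_y(i); compute d_i^2.
  (10-8)^2=4, (11-5)^2=36, (6-6)^2=0, (8-2)^2=36, (4-3)^2=1, (9-10)^2=1, (7-4)^2=9, (5-9)^2=16, (1-1)^2=0, (2-11)^2=81, (3-7)^2=16
sum(d^2) = 200.
Step 3: rho = 1 - 6*200 / (11*(11^2 - 1)) = 1 - 1200/1320 = 0.090909.
Step 4: Under H0, t = rho * sqrt((n-2)/(1-rho^2)) = 0.2739 ~ t(9).
Step 5: Two-sided p-value from the t-distribution with 9 df = 0.790373.
Step 6: alpha = 0.05. fail to reject H0.

rho = 0.0909, p = 0.790373, fail to reject H0 at alpha = 0.05.


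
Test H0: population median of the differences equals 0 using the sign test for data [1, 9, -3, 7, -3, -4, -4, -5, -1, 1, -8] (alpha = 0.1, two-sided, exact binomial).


Step 1: Discard zero differences. Original n = 11; n_eff = number of nonzero differences = 11.
Nonzero differences (with sign): +1, +9, -3, +7, -3, -4, -4, -5, -1, +1, -8
Step 2: Count signs: positive = 4, negative = 7.
Step 3: Under H0: P(positive) = 0.5, so the number of positives S ~ Bin(11, 0.5).
Step 4: Two-sided exact p-value = sum of Bin(11,0.5) probabilities at or below the observed probability = 0.548828.
Step 5: alpha = 0.1. fail to reject H0.

n_eff = 11, pos = 4, neg = 7, p = 0.548828, fail to reject H0.


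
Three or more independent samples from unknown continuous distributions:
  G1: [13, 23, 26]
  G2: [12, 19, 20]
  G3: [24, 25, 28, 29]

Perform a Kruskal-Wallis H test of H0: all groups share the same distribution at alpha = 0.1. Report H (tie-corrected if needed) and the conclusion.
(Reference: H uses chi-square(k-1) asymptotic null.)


Step 1: Combine all N = 10 observations and assign midranks.
sorted (value, group, rank): (12,G2,1), (13,G1,2), (19,G2,3), (20,G2,4), (23,G1,5), (24,G3,6), (25,G3,7), (26,G1,8), (28,G3,9), (29,G3,10)
Step 2: Sum ranks within each group.
R_1 = 15 (n_1 = 3)
R_2 = 8 (n_2 = 3)
R_3 = 32 (n_3 = 4)
Step 3: H = 12/(N(N+1)) * sum(R_i^2/n_i) - 3(N+1)
     = 12/(10*11) * (15^2/3 + 8^2/3 + 32^2/4) - 3*11
     = 0.109091 * 352.333 - 33
     = 5.436364.
Step 4: No ties, so H is used without correction.
Step 5: Under H0, H ~ chi^2(2); p-value = 0.065995.
Step 6: alpha = 0.1. reject H0.

H = 5.4364, df = 2, p = 0.065995, reject H0.


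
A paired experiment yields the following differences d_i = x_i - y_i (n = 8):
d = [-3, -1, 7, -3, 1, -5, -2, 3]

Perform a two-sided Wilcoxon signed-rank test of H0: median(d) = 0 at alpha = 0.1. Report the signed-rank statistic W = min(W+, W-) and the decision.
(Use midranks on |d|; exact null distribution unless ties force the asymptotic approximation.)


Step 1: Drop any zero differences (none here) and take |d_i|.
|d| = [3, 1, 7, 3, 1, 5, 2, 3]
Step 2: Midrank |d_i| (ties get averaged ranks).
ranks: |3|->5, |1|->1.5, |7|->8, |3|->5, |1|->1.5, |5|->7, |2|->3, |3|->5
Step 3: Attach original signs; sum ranks with positive sign and with negative sign.
W+ = 8 + 1.5 + 5 = 14.5
W- = 5 + 1.5 + 5 + 7 + 3 = 21.5
(Check: W+ + W- = 36 should equal n(n+1)/2 = 36.)
Step 4: Test statistic W = min(W+, W-) = 14.5.
Step 5: Ties in |d|, so use the tie-corrected normal approximation.
        E[W] = n(n+1)/4 = 8*9/4 = 18.
        Tie groups: |d|=1 (t=2), |d|=3 (t=3); sum(t^3 - t) = 30.
        Var[W] = n(n+1)(2n+1)/24 - sum(t^3-t)/48 = 1224/24 - 30/48 = 50.375.
        z = (W - E[W]) / sqrt(Var[W]) = (14.5 - 18) / 7.0975 = -0.4931.
        Two-sided p = 2*Phi(z) = 0.621921.
Step 6: alpha = 0.1. fail to reject H0.

W+ = 14.5, W- = 21.5, W = min = 14.5, p = 0.621921, fail to reject H0.


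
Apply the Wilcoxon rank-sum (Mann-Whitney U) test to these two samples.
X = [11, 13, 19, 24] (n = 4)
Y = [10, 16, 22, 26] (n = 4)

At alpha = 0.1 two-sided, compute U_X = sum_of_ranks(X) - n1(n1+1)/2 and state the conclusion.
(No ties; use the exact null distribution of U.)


Step 1: Combine and sort all 8 observations; assign midranks.
sorted (value, group): (10,Y), (11,X), (13,X), (16,Y), (19,X), (22,Y), (24,X), (26,Y)
ranks: 10->1, 11->2, 13->3, 16->4, 19->5, 22->6, 24->7, 26->8
Step 2: Rank sum for X: R1 = 2 + 3 + 5 + 7 = 17.
Step 3: U_X = R1 - n1(n1+1)/2 = 17 - 4*5/2 = 17 - 10 = 7.
       U_Y = n1*n2 - U_X = 16 - 7 = 9.
Step 4: No ties, so the exact null distribution of U (based on enumerating the C(8,4) = 70 equally likely rank assignments) gives the two-sided p-value.
Step 5: p-value = 0.885714; compare to alpha = 0.1. fail to reject H0.

U_X = 7, p = 0.885714, fail to reject H0 at alpha = 0.1.


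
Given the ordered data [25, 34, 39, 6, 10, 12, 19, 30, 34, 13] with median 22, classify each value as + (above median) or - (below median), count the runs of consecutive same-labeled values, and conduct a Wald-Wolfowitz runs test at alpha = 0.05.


Step 1: Compute median = 22; label A = above, B = below.
Labels in order: AAABBBBAAB  (n_A = 5, n_B = 5)
Step 2: Count runs R = 4.
Step 3: Under H0 (random ordering), E[R] = 2*n_A*n_B/(n_A+n_B) + 1 = 2*5*5/10 + 1 = 6.0000.
        Var[R] = 2*n_A*n_B*(2*n_A*n_B - n_A - n_B) / ((n_A+n_B)^2 * (n_A+n_B-1)) = 2000/900 = 2.2222.
        SD[R] = 1.4907.
Step 4: Continuity-corrected z = (R + 0.5 - E[R]) / SD[R] = (4 + 0.5 - 6.0000) / 1.4907 = -1.0062.
Step 5: Two-sided p-value via normal approximation = 2*(1 - Phi(|z|)) = 0.314305.
Step 6: alpha = 0.05. fail to reject H0.

R = 4, z = -1.0062, p = 0.314305, fail to reject H0.


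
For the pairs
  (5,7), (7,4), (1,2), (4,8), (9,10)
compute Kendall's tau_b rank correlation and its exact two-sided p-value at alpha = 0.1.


Step 1: Enumerate the 10 unordered pairs (i,j) with i<j and classify each by sign(x_j-x_i) * sign(y_j-y_i).
  (1,2):dx=+2,dy=-3->D; (1,3):dx=-4,dy=-5->C; (1,4):dx=-1,dy=+1->D; (1,5):dx=+4,dy=+3->C
  (2,3):dx=-6,dy=-2->C; (2,4):dx=-3,dy=+4->D; (2,5):dx=+2,dy=+6->C; (3,4):dx=+3,dy=+6->C
  (3,5):dx=+8,dy=+8->C; (4,5):dx=+5,dy=+2->C
Step 2: C = 7, D = 3, total pairs = 10.
Step 3: tau = (C - D)/(n(n-1)/2) = (7 - 3)/10 = 0.400000.
Step 4: Exact two-sided p-value (enumerate n! = 120 permutations of y under H0): p = 0.483333.
Step 5: alpha = 0.1. fail to reject H0.

tau_b = 0.4000 (C=7, D=3), p = 0.483333, fail to reject H0.


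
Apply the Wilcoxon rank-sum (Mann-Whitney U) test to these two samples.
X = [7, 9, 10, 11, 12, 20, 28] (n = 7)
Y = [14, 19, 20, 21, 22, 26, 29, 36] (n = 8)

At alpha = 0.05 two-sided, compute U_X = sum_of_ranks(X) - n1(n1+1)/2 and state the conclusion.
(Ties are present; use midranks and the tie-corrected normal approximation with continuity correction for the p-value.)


Step 1: Combine and sort all 15 observations; assign midranks.
sorted (value, group): (7,X), (9,X), (10,X), (11,X), (12,X), (14,Y), (19,Y), (20,X), (20,Y), (21,Y), (22,Y), (26,Y), (28,X), (29,Y), (36,Y)
ranks: 7->1, 9->2, 10->3, 11->4, 12->5, 14->6, 19->7, 20->8.5, 20->8.5, 21->10, 22->11, 26->12, 28->13, 29->14, 36->15
Step 2: Rank sum for X: R1 = 1 + 2 + 3 + 4 + 5 + 8.5 + 13 = 36.5.
Step 3: U_X = R1 - n1(n1+1)/2 = 36.5 - 7*8/2 = 36.5 - 28 = 8.5.
       U_Y = n1*n2 - U_X = 56 - 8.5 = 47.5.
Step 4: Ties are present, so use the tie-corrected normal approximation (with continuity correction) for the p-value.
Step 5: p-value = 0.027751; compare to alpha = 0.05. reject H0.

U_X = 8.5, p = 0.027751, reject H0 at alpha = 0.05.


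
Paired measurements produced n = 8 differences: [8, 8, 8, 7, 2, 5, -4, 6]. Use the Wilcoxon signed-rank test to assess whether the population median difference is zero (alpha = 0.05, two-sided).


Step 1: Drop any zero differences (none here) and take |d_i|.
|d| = [8, 8, 8, 7, 2, 5, 4, 6]
Step 2: Midrank |d_i| (ties get averaged ranks).
ranks: |8|->7, |8|->7, |8|->7, |7|->5, |2|->1, |5|->3, |4|->2, |6|->4
Step 3: Attach original signs; sum ranks with positive sign and with negative sign.
W+ = 7 + 7 + 7 + 5 + 1 + 3 + 4 = 34
W- = 2 = 2
(Check: W+ + W- = 36 should equal n(n+1)/2 = 36.)
Step 4: Test statistic W = min(W+, W-) = 2.
Step 5: Ties in |d|, so use the tie-corrected normal approximation.
        E[W] = n(n+1)/4 = 8*9/4 = 18.
        Tie groups: |d|=8 (t=3); sum(t^3 - t) = 24.
        Var[W] = n(n+1)(2n+1)/24 - sum(t^3-t)/48 = 1224/24 - 24/48 = 50.5.
        z = (W - E[W]) / sqrt(Var[W]) = (2 - 18) / 7.1063 = -2.2515.
        Two-sided p = 2*Phi(z) = 0.024353.
Step 6: alpha = 0.05. reject H0.

W+ = 34, W- = 2, W = min = 2, p = 0.024353, reject H0.


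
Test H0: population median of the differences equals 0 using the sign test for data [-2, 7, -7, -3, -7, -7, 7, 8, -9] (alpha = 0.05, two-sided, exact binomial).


Step 1: Discard zero differences. Original n = 9; n_eff = number of nonzero differences = 9.
Nonzero differences (with sign): -2, +7, -7, -3, -7, -7, +7, +8, -9
Step 2: Count signs: positive = 3, negative = 6.
Step 3: Under H0: P(positive) = 0.5, so the number of positives S ~ Bin(9, 0.5).
Step 4: Two-sided exact p-value = sum of Bin(9,0.5) probabilities at or below the observed probability = 0.507812.
Step 5: alpha = 0.05. fail to reject H0.

n_eff = 9, pos = 3, neg = 6, p = 0.507812, fail to reject H0.


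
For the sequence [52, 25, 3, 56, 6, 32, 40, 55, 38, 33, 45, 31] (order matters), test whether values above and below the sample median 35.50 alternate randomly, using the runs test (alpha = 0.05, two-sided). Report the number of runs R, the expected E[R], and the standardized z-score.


Step 1: Compute median = 35.50; label A = above, B = below.
Labels in order: ABBABBAAABAB  (n_A = 6, n_B = 6)
Step 2: Count runs R = 8.
Step 3: Under H0 (random ordering), E[R] = 2*n_A*n_B/(n_A+n_B) + 1 = 2*6*6/12 + 1 = 7.0000.
        Var[R] = 2*n_A*n_B*(2*n_A*n_B - n_A - n_B) / ((n_A+n_B)^2 * (n_A+n_B-1)) = 4320/1584 = 2.7273.
        SD[R] = 1.6514.
Step 4: Continuity-corrected z = (R - 0.5 - E[R]) / SD[R] = (8 - 0.5 - 7.0000) / 1.6514 = 0.3028.
Step 5: Two-sided p-value via normal approximation = 2*(1 - Phi(|z|)) = 0.762069.
Step 6: alpha = 0.05. fail to reject H0.

R = 8, z = 0.3028, p = 0.762069, fail to reject H0.


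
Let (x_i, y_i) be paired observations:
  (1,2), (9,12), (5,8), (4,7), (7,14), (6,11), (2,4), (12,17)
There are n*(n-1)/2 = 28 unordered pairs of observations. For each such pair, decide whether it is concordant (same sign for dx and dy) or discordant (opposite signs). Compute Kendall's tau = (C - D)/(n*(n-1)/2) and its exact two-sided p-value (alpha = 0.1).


Step 1: Enumerate the 28 unordered pairs (i,j) with i<j and classify each by sign(x_j-x_i) * sign(y_j-y_i).
  (1,2):dx=+8,dy=+10->C; (1,3):dx=+4,dy=+6->C; (1,4):dx=+3,dy=+5->C; (1,5):dx=+6,dy=+12->C
  (1,6):dx=+5,dy=+9->C; (1,7):dx=+1,dy=+2->C; (1,8):dx=+11,dy=+15->C; (2,3):dx=-4,dy=-4->C
  (2,4):dx=-5,dy=-5->C; (2,5):dx=-2,dy=+2->D; (2,6):dx=-3,dy=-1->C; (2,7):dx=-7,dy=-8->C
  (2,8):dx=+3,dy=+5->C; (3,4):dx=-1,dy=-1->C; (3,5):dx=+2,dy=+6->C; (3,6):dx=+1,dy=+3->C
  (3,7):dx=-3,dy=-4->C; (3,8):dx=+7,dy=+9->C; (4,5):dx=+3,dy=+7->C; (4,6):dx=+2,dy=+4->C
  (4,7):dx=-2,dy=-3->C; (4,8):dx=+8,dy=+10->C; (5,6):dx=-1,dy=-3->C; (5,7):dx=-5,dy=-10->C
  (5,8):dx=+5,dy=+3->C; (6,7):dx=-4,dy=-7->C; (6,8):dx=+6,dy=+6->C; (7,8):dx=+10,dy=+13->C
Step 2: C = 27, D = 1, total pairs = 28.
Step 3: tau = (C - D)/(n(n-1)/2) = (27 - 1)/28 = 0.928571.
Step 4: Exact two-sided p-value (enumerate n! = 40320 permutations of y under H0): p = 0.000397.
Step 5: alpha = 0.1. reject H0.

tau_b = 0.9286 (C=27, D=1), p = 0.000397, reject H0.


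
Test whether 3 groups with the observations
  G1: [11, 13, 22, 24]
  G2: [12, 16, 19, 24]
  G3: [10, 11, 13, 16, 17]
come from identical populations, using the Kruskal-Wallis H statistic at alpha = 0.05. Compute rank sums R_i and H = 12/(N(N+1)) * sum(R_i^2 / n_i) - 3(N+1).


Step 1: Combine all N = 13 observations and assign midranks.
sorted (value, group, rank): (10,G3,1), (11,G1,2.5), (11,G3,2.5), (12,G2,4), (13,G1,5.5), (13,G3,5.5), (16,G2,7.5), (16,G3,7.5), (17,G3,9), (19,G2,10), (22,G1,11), (24,G1,12.5), (24,G2,12.5)
Step 2: Sum ranks within each group.
R_1 = 31.5 (n_1 = 4)
R_2 = 34 (n_2 = 4)
R_3 = 25.5 (n_3 = 5)
Step 3: H = 12/(N(N+1)) * sum(R_i^2/n_i) - 3(N+1)
     = 12/(13*14) * (31.5^2/4 + 34^2/4 + 25.5^2/5) - 3*14
     = 0.065934 * 667.112 - 42
     = 1.985440.
Step 4: Ties present; correction factor C = 1 - 24/(13^3 - 13) = 0.989011. Corrected H = 1.985440 / 0.989011 = 2.007500.
Step 5: Under H0, H ~ chi^2(2); p-value = 0.366502.
Step 6: alpha = 0.05. fail to reject H0.

H = 2.0075, df = 2, p = 0.366502, fail to reject H0.


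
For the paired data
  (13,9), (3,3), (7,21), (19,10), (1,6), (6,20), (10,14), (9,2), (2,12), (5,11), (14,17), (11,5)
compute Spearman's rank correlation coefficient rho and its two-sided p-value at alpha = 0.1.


Step 1: Rank x and y separately (midranks; no ties here).
rank(x): 13->10, 3->3, 7->6, 19->12, 1->1, 6->5, 10->8, 9->7, 2->2, 5->4, 14->11, 11->9
rank(y): 9->5, 3->2, 21->12, 10->6, 6->4, 20->11, 14->9, 2->1, 12->8, 11->7, 17->10, 5->3
Step 2: d_i = R_x(i) - R_y(i); compute d_i^2.
  (10-5)^2=25, (3-2)^2=1, (6-12)^2=36, (12-6)^2=36, (1-4)^2=9, (5-11)^2=36, (8-9)^2=1, (7-1)^2=36, (2-8)^2=36, (4-7)^2=9, (11-10)^2=1, (9-3)^2=36
sum(d^2) = 262.
Step 3: rho = 1 - 6*262 / (12*(12^2 - 1)) = 1 - 1572/1716 = 0.083916.
Step 4: Under H0, t = rho * sqrt((n-2)/(1-rho^2)) = 0.2663 ~ t(10).
Step 5: Two-sided p-value from the t-distribution with 10 df = 0.795415.
Step 6: alpha = 0.1. fail to reject H0.

rho = 0.0839, p = 0.795415, fail to reject H0 at alpha = 0.1.


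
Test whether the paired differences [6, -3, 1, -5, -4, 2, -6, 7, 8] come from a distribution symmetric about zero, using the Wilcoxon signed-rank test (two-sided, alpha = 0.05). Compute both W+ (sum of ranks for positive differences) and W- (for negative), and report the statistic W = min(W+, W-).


Step 1: Drop any zero differences (none here) and take |d_i|.
|d| = [6, 3, 1, 5, 4, 2, 6, 7, 8]
Step 2: Midrank |d_i| (ties get averaged ranks).
ranks: |6|->6.5, |3|->3, |1|->1, |5|->5, |4|->4, |2|->2, |6|->6.5, |7|->8, |8|->9
Step 3: Attach original signs; sum ranks with positive sign and with negative sign.
W+ = 6.5 + 1 + 2 + 8 + 9 = 26.5
W- = 3 + 5 + 4 + 6.5 = 18.5
(Check: W+ + W- = 45 should equal n(n+1)/2 = 45.)
Step 4: Test statistic W = min(W+, W-) = 18.5.
Step 5: Ties in |d|, so use the tie-corrected normal approximation.
        E[W] = n(n+1)/4 = 9*10/4 = 22.5.
        Tie groups: |d|=6 (t=2); sum(t^3 - t) = 6.
        Var[W] = n(n+1)(2n+1)/24 - sum(t^3-t)/48 = 1710/24 - 6/48 = 71.125.
        z = (W - E[W]) / sqrt(Var[W]) = (18.5 - 22.5) / 8.4336 = -0.4743.
        Two-sided p = 2*Phi(z) = 0.635289.
Step 6: alpha = 0.05. fail to reject H0.

W+ = 26.5, W- = 18.5, W = min = 18.5, p = 0.635289, fail to reject H0.


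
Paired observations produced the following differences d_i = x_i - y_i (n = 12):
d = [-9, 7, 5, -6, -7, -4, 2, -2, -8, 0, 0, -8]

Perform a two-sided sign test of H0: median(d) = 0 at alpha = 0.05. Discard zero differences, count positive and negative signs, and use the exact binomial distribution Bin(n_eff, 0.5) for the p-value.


Step 1: Discard zero differences. Original n = 12; n_eff = number of nonzero differences = 10.
Nonzero differences (with sign): -9, +7, +5, -6, -7, -4, +2, -2, -8, -8
Step 2: Count signs: positive = 3, negative = 7.
Step 3: Under H0: P(positive) = 0.5, so the number of positives S ~ Bin(10, 0.5).
Step 4: Two-sided exact p-value = sum of Bin(10,0.5) probabilities at or below the observed probability = 0.343750.
Step 5: alpha = 0.05. fail to reject H0.

n_eff = 10, pos = 3, neg = 7, p = 0.343750, fail to reject H0.


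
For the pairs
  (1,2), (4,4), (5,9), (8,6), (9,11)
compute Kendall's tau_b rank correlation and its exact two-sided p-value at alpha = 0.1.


Step 1: Enumerate the 10 unordered pairs (i,j) with i<j and classify each by sign(x_j-x_i) * sign(y_j-y_i).
  (1,2):dx=+3,dy=+2->C; (1,3):dx=+4,dy=+7->C; (1,4):dx=+7,dy=+4->C; (1,5):dx=+8,dy=+9->C
  (2,3):dx=+1,dy=+5->C; (2,4):dx=+4,dy=+2->C; (2,5):dx=+5,dy=+7->C; (3,4):dx=+3,dy=-3->D
  (3,5):dx=+4,dy=+2->C; (4,5):dx=+1,dy=+5->C
Step 2: C = 9, D = 1, total pairs = 10.
Step 3: tau = (C - D)/(n(n-1)/2) = (9 - 1)/10 = 0.800000.
Step 4: Exact two-sided p-value (enumerate n! = 120 permutations of y under H0): p = 0.083333.
Step 5: alpha = 0.1. reject H0.

tau_b = 0.8000 (C=9, D=1), p = 0.083333, reject H0.


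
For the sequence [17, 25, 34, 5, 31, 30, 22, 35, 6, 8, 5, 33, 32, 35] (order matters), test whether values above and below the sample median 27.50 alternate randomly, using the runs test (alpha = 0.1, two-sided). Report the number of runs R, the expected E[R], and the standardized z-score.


Step 1: Compute median = 27.50; label A = above, B = below.
Labels in order: BBABAABABBBAAA  (n_A = 7, n_B = 7)
Step 2: Count runs R = 8.
Step 3: Under H0 (random ordering), E[R] = 2*n_A*n_B/(n_A+n_B) + 1 = 2*7*7/14 + 1 = 8.0000.
        Var[R] = 2*n_A*n_B*(2*n_A*n_B - n_A - n_B) / ((n_A+n_B)^2 * (n_A+n_B-1)) = 8232/2548 = 3.2308.
        SD[R] = 1.7974.
Step 4: R = E[R], so z = 0 with no continuity correction.
Step 5: Two-sided p-value via normal approximation = 2*(1 - Phi(|z|)) = 1.000000.
Step 6: alpha = 0.1. fail to reject H0.

R = 8, z = 0.0000, p = 1.000000, fail to reject H0.


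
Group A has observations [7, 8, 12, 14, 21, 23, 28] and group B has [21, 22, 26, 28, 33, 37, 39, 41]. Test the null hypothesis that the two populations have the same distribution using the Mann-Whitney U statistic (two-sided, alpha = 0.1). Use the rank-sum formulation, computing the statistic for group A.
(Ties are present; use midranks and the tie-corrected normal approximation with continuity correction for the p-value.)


Step 1: Combine and sort all 15 observations; assign midranks.
sorted (value, group): (7,X), (8,X), (12,X), (14,X), (21,X), (21,Y), (22,Y), (23,X), (26,Y), (28,X), (28,Y), (33,Y), (37,Y), (39,Y), (41,Y)
ranks: 7->1, 8->2, 12->3, 14->4, 21->5.5, 21->5.5, 22->7, 23->8, 26->9, 28->10.5, 28->10.5, 33->12, 37->13, 39->14, 41->15
Step 2: Rank sum for X: R1 = 1 + 2 + 3 + 4 + 5.5 + 8 + 10.5 = 34.
Step 3: U_X = R1 - n1(n1+1)/2 = 34 - 7*8/2 = 34 - 28 = 6.
       U_Y = n1*n2 - U_X = 56 - 6 = 50.
Step 4: Ties are present, so use the tie-corrected normal approximation (with continuity correction) for the p-value.
Step 5: p-value = 0.012681; compare to alpha = 0.1. reject H0.

U_X = 6, p = 0.012681, reject H0 at alpha = 0.1.


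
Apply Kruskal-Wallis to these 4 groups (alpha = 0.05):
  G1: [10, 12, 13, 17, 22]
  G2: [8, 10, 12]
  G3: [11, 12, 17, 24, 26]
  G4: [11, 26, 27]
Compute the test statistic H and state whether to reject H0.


Step 1: Combine all N = 16 observations and assign midranks.
sorted (value, group, rank): (8,G2,1), (10,G1,2.5), (10,G2,2.5), (11,G3,4.5), (11,G4,4.5), (12,G1,7), (12,G2,7), (12,G3,7), (13,G1,9), (17,G1,10.5), (17,G3,10.5), (22,G1,12), (24,G3,13), (26,G3,14.5), (26,G4,14.5), (27,G4,16)
Step 2: Sum ranks within each group.
R_1 = 41 (n_1 = 5)
R_2 = 10.5 (n_2 = 3)
R_3 = 49.5 (n_3 = 5)
R_4 = 35 (n_4 = 3)
Step 3: H = 12/(N(N+1)) * sum(R_i^2/n_i) - 3(N+1)
     = 12/(16*17) * (41^2/5 + 10.5^2/3 + 49.5^2/5 + 35^2/3) - 3*17
     = 0.044118 * 1271.33 - 51
     = 5.088235.
Step 4: Ties present; correction factor C = 1 - 48/(16^3 - 16) = 0.988235. Corrected H = 5.088235 / 0.988235 = 5.148810.
Step 5: Under H0, H ~ chi^2(3); p-value = 0.161219.
Step 6: alpha = 0.05. fail to reject H0.

H = 5.1488, df = 3, p = 0.161219, fail to reject H0.


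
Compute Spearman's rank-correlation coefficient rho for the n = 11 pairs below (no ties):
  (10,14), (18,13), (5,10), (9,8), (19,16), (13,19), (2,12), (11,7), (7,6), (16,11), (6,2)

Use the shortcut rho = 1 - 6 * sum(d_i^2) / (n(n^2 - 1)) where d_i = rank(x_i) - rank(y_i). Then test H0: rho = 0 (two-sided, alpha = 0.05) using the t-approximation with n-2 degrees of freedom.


Step 1: Rank x and y separately (midranks; no ties here).
rank(x): 10->6, 18->10, 5->2, 9->5, 19->11, 13->8, 2->1, 11->7, 7->4, 16->9, 6->3
rank(y): 14->9, 13->8, 10->5, 8->4, 16->10, 19->11, 12->7, 7->3, 6->2, 11->6, 2->1
Step 2: d_i = R_x(i) - R_y(i); compute d_i^2.
  (6-9)^2=9, (10-8)^2=4, (2-5)^2=9, (5-4)^2=1, (11-10)^2=1, (8-11)^2=9, (1-7)^2=36, (7-3)^2=16, (4-2)^2=4, (9-6)^2=9, (3-1)^2=4
sum(d^2) = 102.
Step 3: rho = 1 - 6*102 / (11*(11^2 - 1)) = 1 - 612/1320 = 0.536364.
Step 4: Under H0, t = rho * sqrt((n-2)/(1-rho^2)) = 1.9065 ~ t(9).
Step 5: Two-sided p-value from the t-distribution with 9 df = 0.088953.
Step 6: alpha = 0.05. fail to reject H0.

rho = 0.5364, p = 0.088953, fail to reject H0 at alpha = 0.05.


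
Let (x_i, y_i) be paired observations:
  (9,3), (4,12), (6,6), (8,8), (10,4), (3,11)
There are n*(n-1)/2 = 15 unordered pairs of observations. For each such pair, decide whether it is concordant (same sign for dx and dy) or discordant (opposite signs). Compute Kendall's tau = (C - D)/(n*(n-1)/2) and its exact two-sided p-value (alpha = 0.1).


Step 1: Enumerate the 15 unordered pairs (i,j) with i<j and classify each by sign(x_j-x_i) * sign(y_j-y_i).
  (1,2):dx=-5,dy=+9->D; (1,3):dx=-3,dy=+3->D; (1,4):dx=-1,dy=+5->D; (1,5):dx=+1,dy=+1->C
  (1,6):dx=-6,dy=+8->D; (2,3):dx=+2,dy=-6->D; (2,4):dx=+4,dy=-4->D; (2,5):dx=+6,dy=-8->D
  (2,6):dx=-1,dy=-1->C; (3,4):dx=+2,dy=+2->C; (3,5):dx=+4,dy=-2->D; (3,6):dx=-3,dy=+5->D
  (4,5):dx=+2,dy=-4->D; (4,6):dx=-5,dy=+3->D; (5,6):dx=-7,dy=+7->D
Step 2: C = 3, D = 12, total pairs = 15.
Step 3: tau = (C - D)/(n(n-1)/2) = (3 - 12)/15 = -0.600000.
Step 4: Exact two-sided p-value (enumerate n! = 720 permutations of y under H0): p = 0.136111.
Step 5: alpha = 0.1. fail to reject H0.

tau_b = -0.6000 (C=3, D=12), p = 0.136111, fail to reject H0.


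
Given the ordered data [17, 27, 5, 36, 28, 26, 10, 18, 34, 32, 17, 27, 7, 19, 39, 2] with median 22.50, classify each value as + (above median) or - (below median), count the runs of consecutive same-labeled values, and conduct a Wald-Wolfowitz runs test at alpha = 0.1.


Step 1: Compute median = 22.50; label A = above, B = below.
Labels in order: BABAAABBAABABBAB  (n_A = 8, n_B = 8)
Step 2: Count runs R = 11.
Step 3: Under H0 (random ordering), E[R] = 2*n_A*n_B/(n_A+n_B) + 1 = 2*8*8/16 + 1 = 9.0000.
        Var[R] = 2*n_A*n_B*(2*n_A*n_B - n_A - n_B) / ((n_A+n_B)^2 * (n_A+n_B-1)) = 14336/3840 = 3.7333.
        SD[R] = 1.9322.
Step 4: Continuity-corrected z = (R - 0.5 - E[R]) / SD[R] = (11 - 0.5 - 9.0000) / 1.9322 = 0.7763.
Step 5: Two-sided p-value via normal approximation = 2*(1 - Phi(|z|)) = 0.437558.
Step 6: alpha = 0.1. fail to reject H0.

R = 11, z = 0.7763, p = 0.437558, fail to reject H0.


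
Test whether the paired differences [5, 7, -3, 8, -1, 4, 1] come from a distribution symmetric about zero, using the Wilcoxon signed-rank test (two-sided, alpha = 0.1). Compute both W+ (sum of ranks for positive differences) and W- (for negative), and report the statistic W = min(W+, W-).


Step 1: Drop any zero differences (none here) and take |d_i|.
|d| = [5, 7, 3, 8, 1, 4, 1]
Step 2: Midrank |d_i| (ties get averaged ranks).
ranks: |5|->5, |7|->6, |3|->3, |8|->7, |1|->1.5, |4|->4, |1|->1.5
Step 3: Attach original signs; sum ranks with positive sign and with negative sign.
W+ = 5 + 6 + 7 + 4 + 1.5 = 23.5
W- = 3 + 1.5 = 4.5
(Check: W+ + W- = 28 should equal n(n+1)/2 = 28.)
Step 4: Test statistic W = min(W+, W-) = 4.5.
Step 5: Ties in |d|, so use the tie-corrected normal approximation.
        E[W] = n(n+1)/4 = 7*8/4 = 14.
        Tie groups: |d|=1 (t=2); sum(t^3 - t) = 6.
        Var[W] = n(n+1)(2n+1)/24 - sum(t^3-t)/48 = 840/24 - 6/48 = 34.875.
        z = (W - E[W]) / sqrt(Var[W]) = (4.5 - 14) / 5.9055 = -1.6087.
        Two-sided p = 2*Phi(z) = 0.107689.
Step 6: alpha = 0.1. fail to reject H0.

W+ = 23.5, W- = 4.5, W = min = 4.5, p = 0.107689, fail to reject H0.


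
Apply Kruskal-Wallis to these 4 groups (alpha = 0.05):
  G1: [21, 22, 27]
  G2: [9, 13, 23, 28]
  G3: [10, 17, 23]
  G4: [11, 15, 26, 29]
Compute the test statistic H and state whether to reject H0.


Step 1: Combine all N = 14 observations and assign midranks.
sorted (value, group, rank): (9,G2,1), (10,G3,2), (11,G4,3), (13,G2,4), (15,G4,5), (17,G3,6), (21,G1,7), (22,G1,8), (23,G2,9.5), (23,G3,9.5), (26,G4,11), (27,G1,12), (28,G2,13), (29,G4,14)
Step 2: Sum ranks within each group.
R_1 = 27 (n_1 = 3)
R_2 = 27.5 (n_2 = 4)
R_3 = 17.5 (n_3 = 3)
R_4 = 33 (n_4 = 4)
Step 3: H = 12/(N(N+1)) * sum(R_i^2/n_i) - 3(N+1)
     = 12/(14*15) * (27^2/3 + 27.5^2/4 + 17.5^2/3 + 33^2/4) - 3*15
     = 0.057143 * 806.396 - 45
     = 1.079762.
Step 4: Ties present; correction factor C = 1 - 6/(14^3 - 14) = 0.997802. Corrected H = 1.079762 / 0.997802 = 1.082140.
Step 5: Under H0, H ~ chi^2(3); p-value = 0.781387.
Step 6: alpha = 0.05. fail to reject H0.

H = 1.0821, df = 3, p = 0.781387, fail to reject H0.


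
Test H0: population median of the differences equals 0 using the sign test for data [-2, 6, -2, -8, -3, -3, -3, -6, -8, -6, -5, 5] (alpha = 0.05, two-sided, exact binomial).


Step 1: Discard zero differences. Original n = 12; n_eff = number of nonzero differences = 12.
Nonzero differences (with sign): -2, +6, -2, -8, -3, -3, -3, -6, -8, -6, -5, +5
Step 2: Count signs: positive = 2, negative = 10.
Step 3: Under H0: P(positive) = 0.5, so the number of positives S ~ Bin(12, 0.5).
Step 4: Two-sided exact p-value = sum of Bin(12,0.5) probabilities at or below the observed probability = 0.038574.
Step 5: alpha = 0.05. reject H0.

n_eff = 12, pos = 2, neg = 10, p = 0.038574, reject H0.
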